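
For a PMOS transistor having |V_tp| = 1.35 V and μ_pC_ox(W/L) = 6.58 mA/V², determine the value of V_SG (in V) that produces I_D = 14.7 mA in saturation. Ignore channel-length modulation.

In saturation I_D = ½ k_p (V_SG − |V_tp|)², so V_SG − |V_tp| = √(2 I_D / k_p) = √(2 × 14.7 / 6.58) = 2.11 V.
V_SG = 1.35 + 2.11 = 3.46 V.

V_SG = 3.46 V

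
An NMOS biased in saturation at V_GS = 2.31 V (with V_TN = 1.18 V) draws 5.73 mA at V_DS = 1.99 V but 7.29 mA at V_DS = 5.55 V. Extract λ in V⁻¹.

λ = 0.0902 V⁻¹

With V_GS fixed, I_D ∝ (1 + λ V_DS) in saturation, so I_D2/I_D1 = (1 + λ V_DS2)/(1 + λ V_DS1).
7.29/5.73 = 1.272 = (1 + 5.55 λ)/(1 + 1.99 λ).
Solving: λ (I_D1 V_DS2 − I_D2 V_DS1) = I_D2 − I_D1, so λ = (7.29 − 5.73) / (5.73 × 5.55 − 7.29 × 1.99) = 1.56 / 17.3 = 0.0902 V⁻¹.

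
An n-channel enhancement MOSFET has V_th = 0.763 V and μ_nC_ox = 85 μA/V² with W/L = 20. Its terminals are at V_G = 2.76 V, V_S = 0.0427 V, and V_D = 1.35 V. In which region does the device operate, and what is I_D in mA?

Triode; I_D = 2.89 mA

V_GS = V_G − V_S = 2.76 − 0.0427 = 2.72 V; V_DS = V_D − V_S = 1.35 − 0.0427 = 1.31 V.
k_n = μ_nC_ox · (W/L) = 1.7 mA/V².
V_ov = V_GS − V_th = 2.72 − 0.763 = 1.95 V.
Since V_DS = 1.31 V < V_ov = 1.95 V, the device is in the triode region.
I_D = k_n [V_ov · V_DS − ½ V_DS²] = 1.7 × [1.95 × 1.31 − 0.5 × 1.31²] = 2.89 mA.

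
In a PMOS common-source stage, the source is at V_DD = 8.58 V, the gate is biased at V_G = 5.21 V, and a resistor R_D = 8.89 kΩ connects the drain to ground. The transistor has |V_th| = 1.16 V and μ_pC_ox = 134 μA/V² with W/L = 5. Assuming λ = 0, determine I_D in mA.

V_SG = V_DD − V_G = 8.58 − 5.21 = 3.37 V, so V_ov = 3.37 − 1.16 = 2.21 V.
k_p = μ_pC_ox · (W/L) = 0.67 mA/V².
Assume saturation: I_D = ½ k_p V_ov² = 0.5 × 0.67 × 2.21² = 1.64 mA, giving V_SD = V_DD − I_D R_D = 8.58 − 1.64 × 8.89 = -5.97 V.
But -5.97 V < V_ov = 2.21 V, so the device is actually in triode.
In triode I_D = k_p[V_ov V_SD − ½ V_SD²] and I_D = (V_DD − V_SD)/R_D. Equating: 2.98 V_SD² − 14.16 V_SD + 8.58 = 0, giving V_SD = 0.713 V (the root below V_ov).
I_D = (8.58 − 0.713) / 8.89 = 0.885 mA.

I_D = 0.885 mA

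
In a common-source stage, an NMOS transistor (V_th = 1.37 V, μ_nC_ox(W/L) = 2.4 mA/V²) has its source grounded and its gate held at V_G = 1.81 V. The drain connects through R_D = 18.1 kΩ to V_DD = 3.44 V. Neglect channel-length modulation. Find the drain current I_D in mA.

I_D = 0.178 mA

V_GS = V_G = 1.81 V, so V_ov = 1.81 − 1.37 = 0.44 V.
Assume saturation: I_D = ½ k_n V_ov² = 0.5 × 2.4 × 0.44² = 0.232 mA, giving V_DS = V_DD − I_D R_D = 3.44 − 0.232 × 18.1 = -0.765 V.
But -0.765 V < V_ov = 0.44 V, so the device is actually in triode.
In triode I_D = k_n[V_ov V_DS − ½ V_DS²] and I_D = (V_DD − V_DS)/R_D. Equating: 21.7 V_DS² − 20.11 V_DS + 3.44 = 0, giving V_DS = 0.226 V (the root below V_ov).
I_D = (3.44 − 0.226) / 18.1 = 0.178 mA.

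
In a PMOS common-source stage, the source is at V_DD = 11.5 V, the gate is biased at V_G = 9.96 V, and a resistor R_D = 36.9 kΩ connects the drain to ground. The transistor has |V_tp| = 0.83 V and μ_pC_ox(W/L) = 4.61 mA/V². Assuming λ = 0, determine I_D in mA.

V_SG = V_DD − V_G = 11.5 − 9.96 = 1.54 V, so V_ov = 1.54 − 0.83 = 0.71 V.
Assume saturation: I_D = ½ k_p V_ov² = 0.5 × 4.61 × 0.71² = 1.16 mA, giving V_SD = V_DD − I_D R_D = 11.5 − 1.16 × 36.9 = -31.4 V.
But -31.4 V < V_ov = 0.71 V, so the device is actually in triode.
In triode I_D = k_p[V_ov V_SD − ½ V_SD²] and I_D = (V_DD − V_SD)/R_D. Equating: 85.1 V_SD² − 121.8 V_SD + 11.5 = 0, giving V_SD = 0.102 V (the root below V_ov).
I_D = (11.5 − 0.102) / 36.9 = 0.309 mA.

I_D = 0.309 mA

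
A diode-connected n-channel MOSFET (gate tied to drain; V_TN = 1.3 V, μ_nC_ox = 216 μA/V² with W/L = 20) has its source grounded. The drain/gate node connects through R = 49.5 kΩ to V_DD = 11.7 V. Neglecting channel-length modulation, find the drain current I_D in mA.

I_D = 0.204 mA

With gate tied to drain, V_GS = V_DS ≥ V_GS − V_TN, so the device is in saturation.
k_n = μ_nC_ox · (W/L) = 4.32 mA/V².
KCL at the drain: ½ k_n (V_GS − V_TN)² = (V_DD − V_GS)/R.
Let x = V_GS − 1.3. Then 107 x² + x − 10.4 = 0, giving x = 0.307 V (positive root), so V_GS = 1.61 V.
I_D = (V_DD − V_GS)/R = (11.7 − 1.61) / 49.5 = 0.204 mA.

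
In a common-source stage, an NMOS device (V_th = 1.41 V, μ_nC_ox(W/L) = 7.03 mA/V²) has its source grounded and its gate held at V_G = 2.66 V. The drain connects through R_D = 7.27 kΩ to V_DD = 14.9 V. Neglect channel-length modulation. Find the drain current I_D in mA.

V_GS = V_G = 2.66 V, so V_ov = 2.66 − 1.41 = 1.25 V.
Assume saturation: I_D = ½ k_n V_ov² = 0.5 × 7.03 × 1.25² = 5.49 mA, giving V_DS = V_DD − I_D R_D = 14.9 − 5.49 × 7.27 = -25 V.
But -25 V < V_ov = 1.25 V, so the device is actually in triode.
In triode I_D = k_n[V_ov V_DS − ½ V_DS²] and I_D = (V_DD − V_DS)/R_D. Equating: 25.6 V_DS² − 64.89 V_DS + 14.9 = 0, giving V_DS = 0.255 V (the root below V_ov).
I_D = (14.9 − 0.255) / 7.27 = 2.01 mA.

I_D = 2.01 mA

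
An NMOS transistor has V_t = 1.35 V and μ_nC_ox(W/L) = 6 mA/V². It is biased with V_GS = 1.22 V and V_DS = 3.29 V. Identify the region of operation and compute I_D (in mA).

V_GS = 1.22 V < V_t = 1.35 V, so the transistor is in cutoff.

Cutoff; I_D = 0 mA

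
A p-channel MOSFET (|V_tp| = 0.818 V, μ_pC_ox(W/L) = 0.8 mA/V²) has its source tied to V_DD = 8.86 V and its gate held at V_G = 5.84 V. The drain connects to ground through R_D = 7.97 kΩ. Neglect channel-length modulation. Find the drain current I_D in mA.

I_D = 1.03 mA

V_SG = V_DD − V_G = 8.86 − 5.84 = 3.02 V, so V_ov = 3.02 − 0.818 = 2.2 V.
Assume saturation: I_D = ½ k_p V_ov² = 0.5 × 0.8 × 2.2² = 1.94 mA, giving V_SD = V_DD − I_D R_D = 8.86 − 1.94 × 7.97 = -6.6 V.
But -6.6 V < V_ov = 2.2 V, so the device is actually in triode.
In triode I_D = k_p[V_ov V_SD − ½ V_SD²] and I_D = (V_DD − V_SD)/R_D. Equating: 3.19 V_SD² − 15.04 V_SD + 8.86 = 0, giving V_SD = 0.69 V (the root below V_ov).
I_D = (8.86 − 0.69) / 7.97 = 1.03 mA.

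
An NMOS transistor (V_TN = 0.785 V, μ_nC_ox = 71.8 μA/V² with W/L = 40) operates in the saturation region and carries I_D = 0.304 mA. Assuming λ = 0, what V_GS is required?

k_n = μ_nC_ox · (W/L) = 2.872 mA/V².
In saturation I_D = ½ k_n (V_GS − V_TN)², so V_GS − V_TN = √(2 I_D / k_n) = √(2 × 0.304 / 2.872) = 0.46 V.
V_GS = 0.785 + 0.46 = 1.25 V.

V_GS = 1.25 V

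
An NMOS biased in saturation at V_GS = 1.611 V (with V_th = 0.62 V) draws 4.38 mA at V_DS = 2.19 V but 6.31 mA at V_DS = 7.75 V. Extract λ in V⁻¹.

With V_GS fixed, I_D ∝ (1 + λ V_DS) in saturation, so I_D2/I_D1 = (1 + λ V_DS2)/(1 + λ V_DS1).
6.31/4.38 = 1.441 = (1 + 7.75 λ)/(1 + 2.19 λ).
Solving: λ (I_D1 V_DS2 − I_D2 V_DS1) = I_D2 − I_D1, so λ = (6.31 − 4.38) / (4.38 × 7.75 − 6.31 × 2.19) = 1.93 / 20.1 = 0.0959 V⁻¹.

λ = 0.0959 V⁻¹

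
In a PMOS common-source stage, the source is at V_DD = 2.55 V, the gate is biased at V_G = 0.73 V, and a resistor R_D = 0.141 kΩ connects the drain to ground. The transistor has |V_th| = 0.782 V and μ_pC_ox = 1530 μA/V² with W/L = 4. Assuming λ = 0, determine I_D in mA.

I_D = 3.30 mA

V_SG = V_DD − V_G = 2.55 − 0.73 = 1.82 V, so V_ov = 1.82 − 0.782 = 1.04 V.
k_p = μ_pC_ox · (W/L) = 6.12 mA/V².
Assume saturation: I_D = ½ k_p V_ov² = 0.5 × 6.12 × 1.04² = 3.3 mA, giving V_SD = V_DD − I_D R_D = 2.55 − 3.3 × 0.141 = 2.09 V.
V_SD = 2.09 V ≥ V_ov = 1.04 V, confirming saturation.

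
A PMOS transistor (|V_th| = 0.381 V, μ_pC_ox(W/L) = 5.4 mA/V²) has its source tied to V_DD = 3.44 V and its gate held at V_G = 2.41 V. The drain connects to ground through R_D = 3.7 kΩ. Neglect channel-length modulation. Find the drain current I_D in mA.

I_D = 0.843 mA

V_SG = V_DD − V_G = 3.44 − 2.41 = 1.03 V, so V_ov = 1.03 − 0.381 = 0.649 V.
Assume saturation: I_D = ½ k_p V_ov² = 0.5 × 5.4 × 0.649² = 1.14 mA, giving V_SD = V_DD − I_D R_D = 3.44 − 1.14 × 3.7 = -0.768 V.
But -0.768 V < V_ov = 0.649 V, so the device is actually in triode.
In triode I_D = k_p[V_ov V_SD − ½ V_SD²] and I_D = (V_DD − V_SD)/R_D. Equating: 9.99 V_SD² − 13.97 V_SD + 3.44 = 0, giving V_SD = 0.319 V (the root below V_ov).
I_D = (3.44 − 0.319) / 3.7 = 0.843 mA.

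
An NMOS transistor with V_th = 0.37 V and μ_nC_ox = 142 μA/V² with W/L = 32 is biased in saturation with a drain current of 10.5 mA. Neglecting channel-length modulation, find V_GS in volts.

V_GS = 2.52 V

k_n = μ_nC_ox · (W/L) = 4.544 mA/V².
In saturation I_D = ½ k_n (V_GS − V_th)², so V_GS − V_th = √(2 I_D / k_n) = √(2 × 10.5 / 4.544) = 2.15 V.
V_GS = 0.37 + 2.15 = 2.52 V.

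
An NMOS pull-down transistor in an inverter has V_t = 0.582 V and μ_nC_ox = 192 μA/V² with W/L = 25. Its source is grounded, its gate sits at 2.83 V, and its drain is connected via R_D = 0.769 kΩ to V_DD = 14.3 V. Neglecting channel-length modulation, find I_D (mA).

I_D = 12.1 mA

V_GS = V_G = 2.83 V, so V_ov = 2.83 − 0.582 = 2.25 V.
k_n = μ_nC_ox · (W/L) = 4.8 mA/V².
Assume saturation: I_D = ½ k_n V_ov² = 0.5 × 4.8 × 2.25² = 12.1 mA, giving V_DS = V_DD − I_D R_D = 14.3 − 12.1 × 0.769 = 4.97 V.
V_DS = 4.97 V ≥ V_ov = 2.25 V, confirming saturation.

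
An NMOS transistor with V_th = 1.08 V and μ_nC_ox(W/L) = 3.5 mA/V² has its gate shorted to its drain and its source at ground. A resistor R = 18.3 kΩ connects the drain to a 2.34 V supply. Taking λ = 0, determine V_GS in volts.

V_GS = 1.26 V

With gate tied to drain, V_GS = V_DS ≥ V_GS − V_th, so the device is in saturation.
KCL at the drain: ½ k_n (V_GS − V_th)² = (V_DD − V_GS)/R.
Let x = V_GS − 1.08. Then 32 x² + x − 1.26 = 0, giving x = 0.183 V (positive root), so V_GS = 1.26 V.
I_D = (V_DD − V_GS)/R = (2.34 − 1.26) / 18.3 = 0.0588 mA.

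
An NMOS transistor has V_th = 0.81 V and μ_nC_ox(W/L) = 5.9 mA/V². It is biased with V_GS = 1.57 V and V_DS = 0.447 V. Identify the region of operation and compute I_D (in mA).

V_ov = V_GS − V_th = 1.57 − 0.81 = 0.76 V.
Since V_DS = 0.447 V < V_ov = 0.76 V, the device is in the triode region.
I_D = k_n [V_ov · V_DS − ½ V_DS²] = 5.9 × [0.76 × 0.447 − 0.5 × 0.447²] = 1.41 mA.

Triode; I_D = 1.41 mA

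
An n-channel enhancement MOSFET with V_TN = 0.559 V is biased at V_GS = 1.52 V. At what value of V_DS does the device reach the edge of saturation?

The boundary between triode and saturation is V_DS = V_GS − V_TN = V_ov.
V_ov = 1.52 − 0.559 = 0.961 V.

V_DS,sat = 0.961 V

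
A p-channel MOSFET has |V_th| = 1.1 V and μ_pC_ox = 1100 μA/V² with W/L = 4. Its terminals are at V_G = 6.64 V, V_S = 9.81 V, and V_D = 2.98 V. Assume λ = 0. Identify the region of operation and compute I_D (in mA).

V_SG = V_S − V_G = 9.81 − 6.64 = 3.17 V; V_SD = V_S − V_D = 9.81 − 2.98 = 6.83 V.
k_p = μ_pC_ox · (W/L) = 4.4 mA/V².
V_ov = V_SG − |V_th| = 3.17 − 1.1 = 2.07 V.
Since V_SD = 6.83 V ≥ V_ov = 2.07 V, the device is in saturation.
I_D = ½ k_p V_ov² = 0.5 × 4.4 × 2.07² = 9.43 mA.

Saturation; I_D = 9.43 mA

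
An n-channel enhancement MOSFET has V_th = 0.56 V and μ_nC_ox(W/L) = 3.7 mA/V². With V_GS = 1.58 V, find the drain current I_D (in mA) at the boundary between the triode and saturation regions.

At the boundary V_DS = V_ov = V_GS − V_th = 1.58 − 0.56 = 1.02 V.
I_D = ½ k_n V_ov² = 0.5 × 3.7 × 1.02² = 1.92 mA.

I_D = 1.92 mA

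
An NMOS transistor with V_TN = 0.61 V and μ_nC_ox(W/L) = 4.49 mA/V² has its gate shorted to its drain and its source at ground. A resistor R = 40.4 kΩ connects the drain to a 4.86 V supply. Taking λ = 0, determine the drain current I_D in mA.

I_D = 0.100 mA

With gate tied to drain, V_GS = V_DS ≥ V_GS − V_TN, so the device is in saturation.
KCL at the drain: ½ k_n (V_GS − V_TN)² = (V_DD − V_GS)/R.
Let x = V_GS − 0.61. Then 90.7 x² + x − 4.25 = 0, giving x = 0.211 V (positive root), so V_GS = 0.821 V.
I_D = (V_DD − V_GS)/R = (4.86 − 0.821) / 40.4 = 0.1 mA.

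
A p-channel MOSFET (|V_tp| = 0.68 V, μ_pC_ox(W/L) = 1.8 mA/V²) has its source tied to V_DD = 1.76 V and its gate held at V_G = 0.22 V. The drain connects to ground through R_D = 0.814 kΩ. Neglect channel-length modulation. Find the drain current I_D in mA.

I_D = 0.666 mA

V_SG = V_DD − V_G = 1.76 − 0.22 = 1.54 V, so V_ov = 1.54 − 0.68 = 0.86 V.
Assume saturation: I_D = ½ k_p V_ov² = 0.5 × 1.8 × 0.86² = 0.666 mA, giving V_SD = V_DD − I_D R_D = 1.76 − 0.666 × 0.814 = 1.22 V.
V_SD = 1.22 V ≥ V_ov = 0.86 V, confirming saturation.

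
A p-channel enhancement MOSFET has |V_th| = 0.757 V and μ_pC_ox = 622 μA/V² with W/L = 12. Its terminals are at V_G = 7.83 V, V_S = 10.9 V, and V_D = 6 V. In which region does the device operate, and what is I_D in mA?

V_SG = V_S − V_G = 10.9 − 7.83 = 3.07 V; V_SD = V_S − V_D = 10.9 − 6 = 4.9 V.
k_p = μ_pC_ox · (W/L) = 7.464 mA/V².
V_ov = V_SG − |V_th| = 3.07 − 0.757 = 2.31 V.
Since V_SD = 4.9 V ≥ V_ov = 2.31 V, the device is in saturation.
I_D = ½ k_p V_ov² = 0.5 × 7.464 × 2.31² = 20 mA.

Saturation; I_D = 20.0 mA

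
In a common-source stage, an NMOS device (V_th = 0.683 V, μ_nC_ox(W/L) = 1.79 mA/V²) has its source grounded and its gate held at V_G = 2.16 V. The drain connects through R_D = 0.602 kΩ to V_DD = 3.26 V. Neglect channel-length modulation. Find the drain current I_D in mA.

V_GS = V_G = 2.16 V, so V_ov = 2.16 − 0.683 = 1.48 V.
Assume saturation: I_D = ½ k_n V_ov² = 0.5 × 1.79 × 1.48² = 1.95 mA, giving V_DS = V_DD − I_D R_D = 3.26 − 1.95 × 0.602 = 2.08 V.
V_DS = 2.08 V ≥ V_ov = 1.48 V, confirming saturation.

I_D = 1.95 mA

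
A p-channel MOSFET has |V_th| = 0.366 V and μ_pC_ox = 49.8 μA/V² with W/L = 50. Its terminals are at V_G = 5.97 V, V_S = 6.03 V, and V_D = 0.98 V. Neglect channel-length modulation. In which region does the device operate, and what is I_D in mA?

Cutoff; I_D = 0 mA

V_SG = V_S − V_G = 6.03 − 5.97 = 0.06 V; V_SD = V_S − V_D = 6.03 − 0.98 = 5.05 V.
V_SG = 0.06 V < |V_th| = 0.366 V, so the transistor is in cutoff.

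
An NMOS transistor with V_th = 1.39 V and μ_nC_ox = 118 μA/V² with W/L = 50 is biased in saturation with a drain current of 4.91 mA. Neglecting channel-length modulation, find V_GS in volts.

V_GS = 2.68 V

k_n = μ_nC_ox · (W/L) = 5.9 mA/V².
In saturation I_D = ½ k_n (V_GS − V_th)², so V_GS − V_th = √(2 I_D / k_n) = √(2 × 4.91 / 5.9) = 1.29 V.
V_GS = 1.39 + 1.29 = 2.68 V.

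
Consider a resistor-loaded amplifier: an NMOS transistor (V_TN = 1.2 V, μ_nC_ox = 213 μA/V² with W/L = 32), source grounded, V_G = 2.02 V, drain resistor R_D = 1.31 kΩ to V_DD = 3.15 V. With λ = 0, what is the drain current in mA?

V_GS = V_G = 2.02 V, so V_ov = 2.02 − 1.2 = 0.82 V.
k_n = μ_nC_ox · (W/L) = 6.816 mA/V².
Assume saturation: I_D = ½ k_n V_ov² = 0.5 × 6.816 × 0.82² = 2.29 mA, giving V_DS = V_DD − I_D R_D = 3.15 − 2.29 × 1.31 = 0.148 V.
But 0.148 V < V_ov = 0.82 V, so the device is actually in triode.
In triode I_D = k_n[V_ov V_DS − ½ V_DS²] and I_D = (V_DD − V_DS)/R_D. Equating: 4.46 V_DS² − 8.322 V_DS + 3.15 = 0, giving V_DS = 0.528 V (the root below V_ov).
I_D = (3.15 − 0.528) / 1.31 = 2 mA.

I_D = 2.00 mA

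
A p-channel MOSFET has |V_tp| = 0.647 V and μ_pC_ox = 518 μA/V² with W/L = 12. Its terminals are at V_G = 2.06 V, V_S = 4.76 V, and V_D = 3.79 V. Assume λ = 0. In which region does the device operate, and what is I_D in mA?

Triode; I_D = 9.45 mA

V_SG = V_S − V_G = 4.76 − 2.06 = 2.7 V; V_SD = V_S − V_D = 4.76 − 3.79 = 0.97 V.
k_p = μ_pC_ox · (W/L) = 6.216 mA/V².
V_ov = V_SG − |V_tp| = 2.7 − 0.647 = 2.05 V.
Since V_SD = 0.97 V < V_ov = 2.05 V, the device is in the triode region.
I_D = k_p [V_ov · V_SD − ½ V_SD²] = 6.216 × [2.05 × 0.97 − 0.5 × 0.97²] = 9.45 mA.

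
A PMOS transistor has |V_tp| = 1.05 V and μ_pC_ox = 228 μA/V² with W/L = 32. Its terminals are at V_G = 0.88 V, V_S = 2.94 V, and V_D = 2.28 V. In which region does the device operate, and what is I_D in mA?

Triode; I_D = 3.27 mA

V_SG = V_S − V_G = 2.94 − 0.88 = 2.06 V; V_SD = V_S − V_D = 2.94 − 2.28 = 0.66 V.
k_p = μ_pC_ox · (W/L) = 7.296 mA/V².
V_ov = V_SG − |V_tp| = 2.06 − 1.05 = 1.01 V.
Since V_SD = 0.66 V < V_ov = 1.01 V, the device is in the triode region.
I_D = k_p [V_ov · V_SD − ½ V_SD²] = 7.296 × [1.01 × 0.66 − 0.5 × 0.66²] = 3.27 mA.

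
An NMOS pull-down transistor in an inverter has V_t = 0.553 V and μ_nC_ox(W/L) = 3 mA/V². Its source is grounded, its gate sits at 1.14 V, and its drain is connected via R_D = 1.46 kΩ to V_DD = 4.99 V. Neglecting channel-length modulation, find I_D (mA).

V_GS = V_G = 1.14 V, so V_ov = 1.14 − 0.553 = 0.587 V.
Assume saturation: I_D = ½ k_n V_ov² = 0.5 × 3 × 0.587² = 0.517 mA, giving V_DS = V_DD − I_D R_D = 4.99 − 0.517 × 1.46 = 4.24 V.
V_DS = 4.24 V ≥ V_ov = 0.587 V, confirming saturation.

I_D = 0.517 mA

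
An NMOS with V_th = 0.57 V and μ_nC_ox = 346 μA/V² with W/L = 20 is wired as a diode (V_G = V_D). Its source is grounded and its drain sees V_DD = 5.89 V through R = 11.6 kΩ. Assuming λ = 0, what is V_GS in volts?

V_GS = 0.922 V

With gate tied to drain, V_GS = V_DS ≥ V_GS − V_th, so the device is in saturation.
k_n = μ_nC_ox · (W/L) = 6.92 mA/V².
KCL at the drain: ½ k_n (V_GS − V_th)² = (V_DD − V_GS)/R.
Let x = V_GS − 0.57. Then 40.1 x² + x − 5.32 = 0, giving x = 0.352 V (positive root), so V_GS = 0.922 V.
I_D = (V_DD − V_GS)/R = (5.89 − 0.922) / 11.6 = 0.428 mA.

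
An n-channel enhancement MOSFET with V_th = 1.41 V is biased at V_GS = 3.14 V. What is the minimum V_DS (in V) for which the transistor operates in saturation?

V_DS,sat = 1.73 V

The boundary between triode and saturation is V_DS = V_GS − V_th = V_ov.
V_ov = 3.14 − 1.41 = 1.73 V.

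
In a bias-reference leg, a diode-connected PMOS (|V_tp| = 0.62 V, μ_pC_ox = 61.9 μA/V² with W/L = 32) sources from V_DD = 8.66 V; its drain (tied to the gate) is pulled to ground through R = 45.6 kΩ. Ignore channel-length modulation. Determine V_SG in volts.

With gate tied to drain, V_SG = V_SD ≥ V_SG − |V_tp|, so the device is in saturation.
k_p = μ_pC_ox · (W/L) = 1.981 mA/V².
KCL at the drain: ½ k_p (V_SG − |V_tp|)² = (V_DD − V_SG)/R.
Let x = V_SG − 0.62. Then 45.2 x² + x − 8.04 = 0, giving x = 0.411 V (positive root), so V_SG = 1.03 V.
I_D = (V_DD − V_SG)/R = (8.66 − 1.03) / 45.6 = 0.167 mA.

V_SG = 1.03 V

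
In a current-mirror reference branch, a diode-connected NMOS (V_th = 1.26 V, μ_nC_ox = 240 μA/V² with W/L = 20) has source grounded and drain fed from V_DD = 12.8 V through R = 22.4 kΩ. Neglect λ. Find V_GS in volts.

V_GS = 1.71 V

With gate tied to drain, V_GS = V_DS ≥ V_GS − V_th, so the device is in saturation.
k_n = μ_nC_ox · (W/L) = 4.8 mA/V².
KCL at the drain: ½ k_n (V_GS − V_th)² = (V_DD − V_GS)/R.
Let x = V_GS − 1.26. Then 53.8 x² + x − 11.54 = 0, giving x = 0.454 V (positive root), so V_GS = 1.71 V.
I_D = (V_DD − V_GS)/R = (12.8 − 1.71) / 22.4 = 0.495 mA.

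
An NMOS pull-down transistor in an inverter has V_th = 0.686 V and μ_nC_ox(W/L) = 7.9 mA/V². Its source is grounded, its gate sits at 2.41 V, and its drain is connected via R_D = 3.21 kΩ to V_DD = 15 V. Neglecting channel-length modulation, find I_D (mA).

V_GS = V_G = 2.41 V, so V_ov = 2.41 − 0.686 = 1.72 V.
Assume saturation: I_D = ½ k_n V_ov² = 0.5 × 7.9 × 1.72² = 11.7 mA, giving V_DS = V_DD − I_D R_D = 15 − 11.7 × 3.21 = -22.7 V.
But -22.7 V < V_ov = 1.72 V, so the device is actually in triode.
In triode I_D = k_n[V_ov V_DS − ½ V_DS²] and I_D = (V_DD − V_DS)/R_D. Equating: 12.7 V_DS² − 44.72 V_DS + 15 = 0, giving V_DS = 0.375 V (the root below V_ov).
I_D = (15 − 0.375) / 3.21 = 4.56 mA.

I_D = 4.56 mA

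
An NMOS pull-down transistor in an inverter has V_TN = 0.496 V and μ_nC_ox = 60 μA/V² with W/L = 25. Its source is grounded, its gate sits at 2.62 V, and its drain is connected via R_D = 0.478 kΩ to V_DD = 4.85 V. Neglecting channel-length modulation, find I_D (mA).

I_D = 3.38 mA

V_GS = V_G = 2.62 V, so V_ov = 2.62 − 0.496 = 2.12 V.
k_n = μ_nC_ox · (W/L) = 1.5 mA/V².
Assume saturation: I_D = ½ k_n V_ov² = 0.5 × 1.5 × 2.12² = 3.38 mA, giving V_DS = V_DD − I_D R_D = 4.85 − 3.38 × 0.478 = 3.23 V.
V_DS = 3.23 V ≥ V_ov = 2.12 V, confirming saturation.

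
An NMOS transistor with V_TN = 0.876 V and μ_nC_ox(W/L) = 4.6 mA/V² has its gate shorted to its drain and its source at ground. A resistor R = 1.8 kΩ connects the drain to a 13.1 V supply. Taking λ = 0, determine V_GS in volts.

With gate tied to drain, V_GS = V_DS ≥ V_GS − V_TN, so the device is in saturation.
KCL at the drain: ½ k_n (V_GS − V_TN)² = (V_DD − V_GS)/R.
Let x = V_GS − 0.876. Then 4.14 x² + x − 12.22 = 0, giving x = 1.6 V (positive root), so V_GS = 2.48 V.
I_D = (V_DD − V_GS)/R = (13.1 − 2.48) / 1.8 = 5.9 mA.

V_GS = 2.48 V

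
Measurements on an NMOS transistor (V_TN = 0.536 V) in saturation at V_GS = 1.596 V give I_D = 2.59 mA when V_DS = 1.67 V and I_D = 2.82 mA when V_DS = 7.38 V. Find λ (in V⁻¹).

With V_GS fixed, I_D ∝ (1 + λ V_DS) in saturation, so I_D2/I_D1 = (1 + λ V_DS2)/(1 + λ V_DS1).
2.82/2.59 = 1.089 = (1 + 7.38 λ)/(1 + 1.67 λ).
Solving: λ (I_D1 V_DS2 − I_D2 V_DS1) = I_D2 − I_D1, so λ = (2.82 − 2.59) / (2.59 × 7.38 − 2.82 × 1.67) = 0.23 / 14.4 = 0.016 V⁻¹.

λ = 0.0160 V⁻¹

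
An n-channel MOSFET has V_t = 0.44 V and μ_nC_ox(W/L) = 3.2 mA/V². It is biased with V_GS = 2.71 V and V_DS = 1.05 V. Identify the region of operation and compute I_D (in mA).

V_ov = V_GS − V_t = 2.71 − 0.44 = 2.27 V.
Since V_DS = 1.05 V < V_ov = 2.27 V, the device is in the triode region.
I_D = k_n [V_ov · V_DS − ½ V_DS²] = 3.2 × [2.27 × 1.05 − 0.5 × 1.05²] = 5.86 mA.

Triode; I_D = 5.86 mA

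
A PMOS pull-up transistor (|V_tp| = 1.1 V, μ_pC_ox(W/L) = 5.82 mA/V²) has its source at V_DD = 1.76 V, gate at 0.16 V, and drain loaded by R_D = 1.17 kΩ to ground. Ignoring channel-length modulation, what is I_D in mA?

I_D = 0.728 mA

V_SG = V_DD − V_G = 1.76 − 0.16 = 1.6 V, so V_ov = 1.6 − 1.1 = 0.5 V.
Assume saturation: I_D = ½ k_p V_ov² = 0.5 × 5.82 × 0.5² = 0.728 mA, giving V_SD = V_DD − I_D R_D = 1.76 − 0.728 × 1.17 = 0.909 V.
V_SD = 0.909 V ≥ V_ov = 0.5 V, confirming saturation.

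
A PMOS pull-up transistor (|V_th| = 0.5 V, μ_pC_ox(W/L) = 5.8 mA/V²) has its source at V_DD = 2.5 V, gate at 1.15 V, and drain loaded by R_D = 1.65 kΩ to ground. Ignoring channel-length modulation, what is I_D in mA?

I_D = 1.31 mA

V_SG = V_DD − V_G = 2.5 − 1.15 = 1.35 V, so V_ov = 1.35 − 0.5 = 0.85 V.
Assume saturation: I_D = ½ k_p V_ov² = 0.5 × 5.8 × 0.85² = 2.1 mA, giving V_SD = V_DD − I_D R_D = 2.5 − 2.1 × 1.65 = -0.957 V.
But -0.957 V < V_ov = 0.85 V, so the device is actually in triode.
In triode I_D = k_p[V_ov V_SD − ½ V_SD²] and I_D = (V_DD − V_SD)/R_D. Equating: 4.78 V_SD² − 9.134 V_SD + 2.5 = 0, giving V_SD = 0.331 V (the root below V_ov).
I_D = (2.5 − 0.331) / 1.65 = 1.31 mA.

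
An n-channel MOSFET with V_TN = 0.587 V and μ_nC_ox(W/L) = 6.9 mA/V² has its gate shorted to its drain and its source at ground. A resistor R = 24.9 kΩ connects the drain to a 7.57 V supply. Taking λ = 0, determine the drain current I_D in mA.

I_D = 0.269 mA

With gate tied to drain, V_GS = V_DS ≥ V_GS − V_TN, so the device is in saturation.
KCL at the drain: ½ k_n (V_GS − V_TN)² = (V_DD − V_GS)/R.
Let x = V_GS − 0.587. Then 85.9 x² + x − 6.983 = 0, giving x = 0.279 V (positive root), so V_GS = 0.866 V.
I_D = (V_DD − V_GS)/R = (7.57 − 0.866) / 24.9 = 0.269 mA.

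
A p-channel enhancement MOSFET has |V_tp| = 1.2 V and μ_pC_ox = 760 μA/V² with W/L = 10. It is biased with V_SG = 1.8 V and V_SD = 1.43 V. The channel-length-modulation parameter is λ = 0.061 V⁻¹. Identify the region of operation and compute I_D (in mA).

Saturation; I_D = 1.49 mA

k_p = μ_pC_ox · (W/L) = 7.6 mA/V².
V_ov = V_SG − |V_tp| = 1.8 − 1.2 = 0.6 V.
Since V_SD = 1.43 V ≥ V_ov = 0.6 V, the device is in saturation.
I_D = ½ k_p V_ov² (1 + λ V_SD) = 0.5 × 7.6 × 0.6² × (1 + 0.061 × 1.43) = 1.49 mA.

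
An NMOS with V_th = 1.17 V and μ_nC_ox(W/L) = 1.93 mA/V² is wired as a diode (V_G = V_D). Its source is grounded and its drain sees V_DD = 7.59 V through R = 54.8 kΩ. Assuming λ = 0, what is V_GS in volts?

With gate tied to drain, V_GS = V_DS ≥ V_GS − V_th, so the device is in saturation.
KCL at the drain: ½ k_n (V_GS − V_th)² = (V_DD − V_GS)/R.
Let x = V_GS − 1.17. Then 52.9 x² + x − 6.42 = 0, giving x = 0.339 V (positive root), so V_GS = 1.51 V.
I_D = (V_DD − V_GS)/R = (7.59 − 1.51) / 54.8 = 0.111 mA.

V_GS = 1.51 V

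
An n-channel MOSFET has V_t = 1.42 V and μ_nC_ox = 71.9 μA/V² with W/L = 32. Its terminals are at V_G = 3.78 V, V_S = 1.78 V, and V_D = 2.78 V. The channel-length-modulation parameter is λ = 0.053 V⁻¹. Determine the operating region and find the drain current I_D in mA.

V_GS = V_G − V_S = 3.78 − 1.78 = 2 V; V_DS = V_D − V_S = 2.78 − 1.78 = 1 V.
k_n = μ_nC_ox · (W/L) = 2.301 mA/V².
V_ov = V_GS − V_t = 2 − 1.42 = 0.58 V.
Since V_DS = 1 V ≥ V_ov = 0.58 V, the device is in saturation.
I_D = ½ k_n V_ov² (1 + λ V_DS) = 0.5 × 2.301 × 0.58² × (1 + 0.053 × 1) = 0.408 mA.

Saturation; I_D = 0.408 mA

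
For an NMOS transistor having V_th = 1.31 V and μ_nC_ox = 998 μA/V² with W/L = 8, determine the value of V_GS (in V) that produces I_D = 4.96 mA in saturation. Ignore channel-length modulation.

V_GS = 2.42 V

k_n = μ_nC_ox · (W/L) = 7.984 mA/V².
In saturation I_D = ½ k_n (V_GS − V_th)², so V_GS − V_th = √(2 I_D / k_n) = √(2 × 4.96 / 7.984) = 1.11 V.
V_GS = 1.31 + 1.11 = 2.42 V.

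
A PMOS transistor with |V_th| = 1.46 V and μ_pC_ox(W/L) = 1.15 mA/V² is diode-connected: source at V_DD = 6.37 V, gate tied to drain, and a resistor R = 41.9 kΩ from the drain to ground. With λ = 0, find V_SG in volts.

V_SG = 1.89 V

With gate tied to drain, V_SG = V_SD ≥ V_SG − |V_th|, so the device is in saturation.
KCL at the drain: ½ k_p (V_SG − |V_th|)² = (V_DD − V_SG)/R.
Let x = V_SG − 1.46. Then 24.1 x² + x − 4.91 = 0, giving x = 0.431 V (positive root), so V_SG = 1.89 V.
I_D = (V_DD − V_SG)/R = (6.37 − 1.89) / 41.9 = 0.107 mA.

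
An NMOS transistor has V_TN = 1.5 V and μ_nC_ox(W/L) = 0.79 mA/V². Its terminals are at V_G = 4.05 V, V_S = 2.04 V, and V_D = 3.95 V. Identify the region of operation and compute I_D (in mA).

Saturation; I_D = 0.103 mA

V_GS = V_G − V_S = 4.05 − 2.04 = 2.01 V; V_DS = V_D − V_S = 3.95 − 2.04 = 1.91 V.
V_ov = V_GS − V_TN = 2.01 − 1.5 = 0.51 V.
Since V_DS = 1.91 V ≥ V_ov = 0.51 V, the device is in saturation.
I_D = ½ k_n V_ov² = 0.5 × 0.79 × 0.51² = 0.103 mA.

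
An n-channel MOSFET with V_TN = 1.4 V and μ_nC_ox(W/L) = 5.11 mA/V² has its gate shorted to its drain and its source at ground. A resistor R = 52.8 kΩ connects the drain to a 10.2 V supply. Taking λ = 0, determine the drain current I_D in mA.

With gate tied to drain, V_GS = V_DS ≥ V_GS − V_TN, so the device is in saturation.
KCL at the drain: ½ k_n (V_GS − V_TN)² = (V_DD − V_GS)/R.
Let x = V_GS − 1.4. Then 135 x² + x − 8.8 = 0, giving x = 0.252 V (positive root), so V_GS = 1.65 V.
I_D = (V_DD − V_GS)/R = (10.2 − 1.65) / 52.8 = 0.162 mA.

I_D = 0.162 mA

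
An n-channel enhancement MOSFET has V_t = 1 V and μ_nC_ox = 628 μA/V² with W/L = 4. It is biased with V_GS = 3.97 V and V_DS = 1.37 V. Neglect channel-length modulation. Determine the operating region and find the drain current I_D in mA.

Triode; I_D = 7.86 mA

k_n = μ_nC_ox · (W/L) = 2.512 mA/V².
V_ov = V_GS − V_t = 3.97 − 1 = 2.97 V.
Since V_DS = 1.37 V < V_ov = 2.97 V, the device is in the triode region.
I_D = k_n [V_ov · V_DS − ½ V_DS²] = 2.512 × [2.97 × 1.37 − 0.5 × 1.37²] = 7.86 mA.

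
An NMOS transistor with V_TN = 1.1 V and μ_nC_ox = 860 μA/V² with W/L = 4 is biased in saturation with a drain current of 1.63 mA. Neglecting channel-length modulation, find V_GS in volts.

V_GS = 2.07 V

k_n = μ_nC_ox · (W/L) = 3.44 mA/V².
In saturation I_D = ½ k_n (V_GS − V_TN)², so V_GS − V_TN = √(2 I_D / k_n) = √(2 × 1.63 / 3.44) = 0.973 V.
V_GS = 1.1 + 0.973 = 2.07 V.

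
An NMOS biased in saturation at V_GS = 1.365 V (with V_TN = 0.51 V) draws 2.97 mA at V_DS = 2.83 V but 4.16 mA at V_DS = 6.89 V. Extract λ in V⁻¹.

With V_GS fixed, I_D ∝ (1 + λ V_DS) in saturation, so I_D2/I_D1 = (1 + λ V_DS2)/(1 + λ V_DS1).
4.16/2.97 = 1.401 = (1 + 6.89 λ)/(1 + 2.83 λ).
Solving: λ (I_D1 V_DS2 − I_D2 V_DS1) = I_D2 − I_D1, so λ = (4.16 − 2.97) / (2.97 × 6.89 − 4.16 × 2.83) = 1.19 / 8.69 = 0.137 V⁻¹.

λ = 0.137 V⁻¹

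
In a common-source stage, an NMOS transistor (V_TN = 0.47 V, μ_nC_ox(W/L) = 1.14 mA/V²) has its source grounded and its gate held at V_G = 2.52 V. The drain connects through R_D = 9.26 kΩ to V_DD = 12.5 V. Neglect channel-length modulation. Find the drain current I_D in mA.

I_D = 1.28 mA

V_GS = V_G = 2.52 V, so V_ov = 2.52 − 0.47 = 2.05 V.
Assume saturation: I_D = ½ k_n V_ov² = 0.5 × 1.14 × 2.05² = 2.4 mA, giving V_DS = V_DD − I_D R_D = 12.5 − 2.4 × 9.26 = -9.68 V.
But -9.68 V < V_ov = 2.05 V, so the device is actually in triode.
In triode I_D = k_n[V_ov V_DS − ½ V_DS²] and I_D = (V_DD − V_DS)/R_D. Equating: 5.28 V_DS² − 22.64 V_DS + 12.5 = 0, giving V_DS = 0.651 V (the root below V_ov).
I_D = (12.5 − 0.651) / 9.26 = 1.28 mA.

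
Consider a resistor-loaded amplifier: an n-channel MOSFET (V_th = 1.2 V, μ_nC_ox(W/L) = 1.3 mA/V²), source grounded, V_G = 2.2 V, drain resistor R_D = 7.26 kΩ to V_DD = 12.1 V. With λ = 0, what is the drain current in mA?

V_GS = V_G = 2.2 V, so V_ov = 2.2 − 1.2 = 1 V.
Assume saturation: I_D = ½ k_n V_ov² = 0.5 × 1.3 × 1² = 0.65 mA, giving V_DS = V_DD − I_D R_D = 12.1 − 0.65 × 7.26 = 7.38 V.
V_DS = 7.38 V ≥ V_ov = 1 V, confirming saturation.

I_D = 0.650 mA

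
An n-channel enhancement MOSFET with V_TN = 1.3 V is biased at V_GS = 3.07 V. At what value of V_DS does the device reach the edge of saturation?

The boundary between triode and saturation is V_DS = V_GS − V_TN = V_ov.
V_ov = 3.07 − 1.3 = 1.77 V.

V_DS,sat = 1.77 V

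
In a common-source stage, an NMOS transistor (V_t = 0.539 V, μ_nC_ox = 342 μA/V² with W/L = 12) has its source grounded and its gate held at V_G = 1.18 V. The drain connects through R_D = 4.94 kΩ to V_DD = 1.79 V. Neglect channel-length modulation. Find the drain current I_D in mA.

I_D = 0.333 mA

V_GS = V_G = 1.18 V, so V_ov = 1.18 − 0.539 = 0.641 V.
k_n = μ_nC_ox · (W/L) = 4.104 mA/V².
Assume saturation: I_D = ½ k_n V_ov² = 0.5 × 4.104 × 0.641² = 0.843 mA, giving V_DS = V_DD − I_D R_D = 1.79 − 0.843 × 4.94 = -2.38 V.
But -2.38 V < V_ov = 0.641 V, so the device is actually in triode.
In triode I_D = k_n[V_ov V_DS − ½ V_DS²] and I_D = (V_DD − V_DS)/R_D. Equating: 10.1 V_DS² − 14 V_DS + 1.79 = 0, giving V_DS = 0.143 V (the root below V_ov).
I_D = (1.79 − 0.143) / 4.94 = 0.333 mA.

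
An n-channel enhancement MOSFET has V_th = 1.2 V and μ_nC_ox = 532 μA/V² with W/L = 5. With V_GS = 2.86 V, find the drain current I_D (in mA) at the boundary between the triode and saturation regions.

I_D = 3.66 mA

At the boundary V_DS = V_ov = V_GS − V_th = 2.86 − 1.2 = 1.66 V.
k_n = μ_nC_ox · (W/L) = 2.66 mA/V².
I_D = ½ k_n V_ov² = 0.5 × 2.66 × 1.66² = 3.66 mA.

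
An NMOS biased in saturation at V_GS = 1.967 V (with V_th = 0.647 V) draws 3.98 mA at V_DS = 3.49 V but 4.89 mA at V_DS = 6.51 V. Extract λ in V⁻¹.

λ = 0.103 V⁻¹

With V_GS fixed, I_D ∝ (1 + λ V_DS) in saturation, so I_D2/I_D1 = (1 + λ V_DS2)/(1 + λ V_DS1).
4.89/3.98 = 1.229 = (1 + 6.51 λ)/(1 + 3.49 λ).
Solving: λ (I_D1 V_DS2 − I_D2 V_DS1) = I_D2 − I_D1, so λ = (4.89 − 3.98) / (3.98 × 6.51 − 4.89 × 3.49) = 0.91 / 8.84 = 0.103 V⁻¹.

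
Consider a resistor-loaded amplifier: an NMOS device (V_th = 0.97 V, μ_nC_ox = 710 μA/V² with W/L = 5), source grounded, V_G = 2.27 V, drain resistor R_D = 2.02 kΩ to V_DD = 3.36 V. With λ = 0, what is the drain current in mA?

V_GS = V_G = 2.27 V, so V_ov = 2.27 − 0.97 = 1.3 V.
k_n = μ_nC_ox · (W/L) = 3.55 mA/V².
Assume saturation: I_D = ½ k_n V_ov² = 0.5 × 3.55 × 1.3² = 3 mA, giving V_DS = V_DD − I_D R_D = 3.36 − 3 × 2.02 = -2.7 V.
But -2.7 V < V_ov = 1.3 V, so the device is actually in triode.
In triode I_D = k_n[V_ov V_DS − ½ V_DS²] and I_D = (V_DD − V_DS)/R_D. Equating: 3.59 V_DS² − 10.32 V_DS + 3.36 = 0, giving V_DS = 0.374 V (the root below V_ov).
I_D = (3.36 − 0.374) / 2.02 = 1.48 mA.

I_D = 1.48 mA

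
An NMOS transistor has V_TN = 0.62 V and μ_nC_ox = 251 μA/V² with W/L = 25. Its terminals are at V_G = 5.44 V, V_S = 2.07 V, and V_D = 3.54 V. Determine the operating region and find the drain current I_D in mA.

Triode; I_D = 18.6 mA

V_GS = V_G − V_S = 5.44 − 2.07 = 3.37 V; V_DS = V_D − V_S = 3.54 − 2.07 = 1.47 V.
k_n = μ_nC_ox · (W/L) = 6.275 mA/V².
V_ov = V_GS − V_TN = 3.37 − 0.62 = 2.75 V.
Since V_DS = 1.47 V < V_ov = 2.75 V, the device is in the triode region.
I_D = k_n [V_ov · V_DS − ½ V_DS²] = 6.275 × [2.75 × 1.47 − 0.5 × 1.47²] = 18.6 mA.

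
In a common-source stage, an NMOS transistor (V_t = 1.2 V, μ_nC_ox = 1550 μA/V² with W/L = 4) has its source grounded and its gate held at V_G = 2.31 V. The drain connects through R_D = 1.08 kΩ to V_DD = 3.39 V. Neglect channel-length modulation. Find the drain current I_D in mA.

I_D = 2.67 mA

V_GS = V_G = 2.31 V, so V_ov = 2.31 − 1.2 = 1.11 V.
k_n = μ_nC_ox · (W/L) = 6.2 mA/V².
Assume saturation: I_D = ½ k_n V_ov² = 0.5 × 6.2 × 1.11² = 3.82 mA, giving V_DS = V_DD − I_D R_D = 3.39 − 3.82 × 1.08 = -0.735 V.
But -0.735 V < V_ov = 1.11 V, so the device is actually in triode.
In triode I_D = k_n[V_ov V_DS − ½ V_DS²] and I_D = (V_DD − V_DS)/R_D. Equating: 3.35 V_DS² − 8.433 V_DS + 3.39 = 0, giving V_DS = 0.502 V (the root below V_ov).
I_D = (3.39 − 0.502) / 1.08 = 2.67 mA.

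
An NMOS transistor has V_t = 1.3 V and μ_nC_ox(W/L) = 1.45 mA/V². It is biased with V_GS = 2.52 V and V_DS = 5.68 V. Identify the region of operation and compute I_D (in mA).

V_ov = V_GS − V_t = 2.52 − 1.3 = 1.22 V.
Since V_DS = 5.68 V ≥ V_ov = 1.22 V, the device is in saturation.
I_D = ½ k_n V_ov² = 0.5 × 1.45 × 1.22² = 1.08 mA.

Saturation; I_D = 1.08 mA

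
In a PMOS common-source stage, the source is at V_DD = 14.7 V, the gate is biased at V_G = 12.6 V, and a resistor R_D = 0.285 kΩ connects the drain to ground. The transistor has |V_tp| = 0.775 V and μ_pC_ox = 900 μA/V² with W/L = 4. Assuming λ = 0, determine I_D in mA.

V_SG = V_DD − V_G = 14.7 − 12.6 = 2.1 V, so V_ov = 2.1 − 0.775 = 1.32 V.
k_p = μ_pC_ox · (W/L) = 3.6 mA/V².
Assume saturation: I_D = ½ k_p V_ov² = 0.5 × 3.6 × 1.32² = 3.16 mA, giving V_SD = V_DD − I_D R_D = 14.7 − 3.16 × 0.285 = 13.8 V.
V_SD = 13.8 V ≥ V_ov = 1.32 V, confirming saturation.

I_D = 3.16 mA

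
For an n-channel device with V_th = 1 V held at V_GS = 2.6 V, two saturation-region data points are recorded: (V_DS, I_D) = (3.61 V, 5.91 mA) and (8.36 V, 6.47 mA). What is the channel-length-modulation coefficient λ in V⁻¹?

λ = 0.0215 V⁻¹

With V_GS fixed, I_D ∝ (1 + λ V_DS) in saturation, so I_D2/I_D1 = (1 + λ V_DS2)/(1 + λ V_DS1).
6.47/5.91 = 1.095 = (1 + 8.36 λ)/(1 + 3.61 λ).
Solving: λ (I_D1 V_DS2 − I_D2 V_DS1) = I_D2 − I_D1, so λ = (6.47 − 5.91) / (5.91 × 8.36 − 6.47 × 3.61) = 0.56 / 26.1 = 0.0215 V⁻¹.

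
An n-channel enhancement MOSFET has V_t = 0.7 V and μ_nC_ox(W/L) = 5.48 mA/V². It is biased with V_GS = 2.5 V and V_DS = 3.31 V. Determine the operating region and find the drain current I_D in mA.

V_ov = V_GS − V_t = 2.5 − 0.7 = 1.8 V.
Since V_DS = 3.31 V ≥ V_ov = 1.8 V, the device is in saturation.
I_D = ½ k_n V_ov² = 0.5 × 5.48 × 1.8² = 8.88 mA.

Saturation; I_D = 8.88 mA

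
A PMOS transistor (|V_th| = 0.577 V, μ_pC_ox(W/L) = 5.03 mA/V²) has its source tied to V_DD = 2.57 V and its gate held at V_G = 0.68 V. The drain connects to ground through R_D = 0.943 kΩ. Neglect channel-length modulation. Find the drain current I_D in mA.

V_SG = V_DD − V_G = 2.57 − 0.68 = 1.89 V, so V_ov = 1.89 − 0.577 = 1.31 V.
Assume saturation: I_D = ½ k_p V_ov² = 0.5 × 5.03 × 1.31² = 4.34 mA, giving V_SD = V_DD − I_D R_D = 2.57 − 4.34 × 0.943 = -1.52 V.
But -1.52 V < V_ov = 1.31 V, so the device is actually in triode.
In triode I_D = k_p[V_ov V_SD − ½ V_SD²] and I_D = (V_DD − V_SD)/R_D. Equating: 2.37 V_SD² − 7.228 V_SD + 2.57 = 0, giving V_SD = 0.411 V (the root below V_ov).
I_D = (2.57 − 0.411) / 0.943 = 2.29 mA.

I_D = 2.29 mA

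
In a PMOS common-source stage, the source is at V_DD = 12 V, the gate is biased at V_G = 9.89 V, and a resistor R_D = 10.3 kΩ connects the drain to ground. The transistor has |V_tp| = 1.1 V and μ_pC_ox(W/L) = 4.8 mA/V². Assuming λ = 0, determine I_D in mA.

V_SG = V_DD − V_G = 12 − 9.89 = 2.11 V, so V_ov = 2.11 − 1.1 = 1.01 V.
Assume saturation: I_D = ½ k_p V_ov² = 0.5 × 4.8 × 1.01² = 2.45 mA, giving V_SD = V_DD − I_D R_D = 12 − 2.45 × 10.3 = -13.2 V.
But -13.2 V < V_ov = 1.01 V, so the device is actually in triode.
In triode I_D = k_p[V_ov V_SD − ½ V_SD²] and I_D = (V_DD − V_SD)/R_D. Equating: 24.7 V_SD² − 50.93 V_SD + 12 = 0, giving V_SD = 0.271 V (the root below V_ov).
I_D = (12 − 0.271) / 10.3 = 1.14 mA.

I_D = 1.14 mA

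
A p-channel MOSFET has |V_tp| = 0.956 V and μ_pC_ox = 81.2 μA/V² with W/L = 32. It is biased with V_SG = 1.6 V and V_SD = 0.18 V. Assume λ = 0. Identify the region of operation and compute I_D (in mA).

k_p = μ_pC_ox · (W/L) = 2.598 mA/V².
V_ov = V_SG − |V_tp| = 1.6 − 0.956 = 0.644 V.
Since V_SD = 0.18 V < V_ov = 0.644 V, the device is in the triode region.
I_D = k_p [V_ov · V_SD − ½ V_SD²] = 2.598 × [0.644 × 0.18 − 0.5 × 0.18²] = 0.259 mA.

Triode; I_D = 0.259 mA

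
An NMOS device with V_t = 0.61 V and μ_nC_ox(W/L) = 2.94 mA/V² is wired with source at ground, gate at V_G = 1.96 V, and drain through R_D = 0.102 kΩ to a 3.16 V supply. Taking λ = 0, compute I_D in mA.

V_GS = V_G = 1.96 V, so V_ov = 1.96 − 0.61 = 1.35 V.
Assume saturation: I_D = ½ k_n V_ov² = 0.5 × 2.94 × 1.35² = 2.68 mA, giving V_DS = V_DD − I_D R_D = 3.16 − 2.68 × 0.102 = 2.89 V.
V_DS = 2.89 V ≥ V_ov = 1.35 V, confirming saturation.

I_D = 2.68 mA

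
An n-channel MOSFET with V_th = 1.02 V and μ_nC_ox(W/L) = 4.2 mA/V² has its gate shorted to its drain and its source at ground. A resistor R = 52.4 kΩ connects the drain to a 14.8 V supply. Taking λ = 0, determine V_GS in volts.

With gate tied to drain, V_GS = V_DS ≥ V_GS − V_th, so the device is in saturation.
KCL at the drain: ½ k_n (V_GS − V_th)² = (V_DD − V_GS)/R.
Let x = V_GS − 1.02. Then 110 x² + x − 13.78 = 0, giving x = 0.349 V (positive root), so V_GS = 1.37 V.
I_D = (V_DD − V_GS)/R = (14.8 − 1.37) / 52.4 = 0.256 mA.

V_GS = 1.37 V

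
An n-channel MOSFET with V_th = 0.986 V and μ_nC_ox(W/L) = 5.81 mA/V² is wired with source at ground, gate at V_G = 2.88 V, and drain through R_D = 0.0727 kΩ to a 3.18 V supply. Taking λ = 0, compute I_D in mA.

V_GS = V_G = 2.88 V, so V_ov = 2.88 − 0.986 = 1.89 V.
Assume saturation: I_D = ½ k_n V_ov² = 0.5 × 5.81 × 1.89² = 10.4 mA, giving V_DS = V_DD − I_D R_D = 3.18 − 10.4 × 0.0727 = 2.42 V.
V_DS = 2.42 V ≥ V_ov = 1.89 V, confirming saturation.

I_D = 10.4 mA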